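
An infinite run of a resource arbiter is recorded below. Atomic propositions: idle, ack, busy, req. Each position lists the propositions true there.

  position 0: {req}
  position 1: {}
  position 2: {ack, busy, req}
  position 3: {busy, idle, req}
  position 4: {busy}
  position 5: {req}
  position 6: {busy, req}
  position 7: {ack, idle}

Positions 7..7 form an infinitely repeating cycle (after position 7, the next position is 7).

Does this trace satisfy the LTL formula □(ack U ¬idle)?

Does not hold

ack U ¬idle must hold at every position from 0 onward. It fails at position 3, so □(ack U ¬idle) is false.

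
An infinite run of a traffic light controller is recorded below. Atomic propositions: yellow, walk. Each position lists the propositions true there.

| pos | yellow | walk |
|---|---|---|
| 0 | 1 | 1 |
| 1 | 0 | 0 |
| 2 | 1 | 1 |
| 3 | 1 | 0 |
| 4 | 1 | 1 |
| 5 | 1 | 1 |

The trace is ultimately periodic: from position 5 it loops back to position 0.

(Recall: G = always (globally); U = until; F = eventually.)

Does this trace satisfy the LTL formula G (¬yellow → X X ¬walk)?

¬yellow → X X ¬walk holds at every position 0..5, and those are all positions ever visited, so G (¬yellow → X X ¬walk) holds.
Positions where ¬yellow holds: 1.
Check X X ¬walk at each: 1→ok.

Holds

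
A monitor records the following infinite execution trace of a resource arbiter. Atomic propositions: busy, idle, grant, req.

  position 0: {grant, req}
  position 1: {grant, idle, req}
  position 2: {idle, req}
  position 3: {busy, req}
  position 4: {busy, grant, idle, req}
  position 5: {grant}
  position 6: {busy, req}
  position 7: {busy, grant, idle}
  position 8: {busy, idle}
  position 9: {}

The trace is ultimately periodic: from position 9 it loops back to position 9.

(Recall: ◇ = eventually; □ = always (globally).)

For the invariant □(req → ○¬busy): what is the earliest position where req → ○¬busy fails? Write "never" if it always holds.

Check req → ○¬busy at each position in order: 0 ✓, 1 ✓.
At position 2 the labels are {idle, req} and the next position 3 has {busy, req}, so req → ○¬busy is false there. This is the first violation.

2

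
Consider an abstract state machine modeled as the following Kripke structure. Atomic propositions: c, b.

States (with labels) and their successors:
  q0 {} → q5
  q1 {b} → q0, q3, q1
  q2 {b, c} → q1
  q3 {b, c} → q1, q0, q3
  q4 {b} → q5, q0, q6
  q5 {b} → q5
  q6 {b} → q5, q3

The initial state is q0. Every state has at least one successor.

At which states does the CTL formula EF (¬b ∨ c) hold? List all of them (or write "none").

States satisfying ¬b ∨ c: {q0, q2, q3}.
States satisfying EF (¬b ∨ c): {q0, q1, q2, q3, q4, q6}.

{q0, q1, q2, q3, q4, q6}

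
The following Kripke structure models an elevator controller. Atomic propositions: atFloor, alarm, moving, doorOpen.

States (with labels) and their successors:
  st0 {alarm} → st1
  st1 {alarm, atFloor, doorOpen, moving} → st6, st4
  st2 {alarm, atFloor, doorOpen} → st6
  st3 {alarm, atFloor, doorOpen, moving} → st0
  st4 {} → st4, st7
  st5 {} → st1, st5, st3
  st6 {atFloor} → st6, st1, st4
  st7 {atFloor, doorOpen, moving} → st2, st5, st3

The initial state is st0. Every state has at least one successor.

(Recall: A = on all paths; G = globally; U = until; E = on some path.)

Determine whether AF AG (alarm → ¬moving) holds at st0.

States satisfying AG (alarm → ¬moving): ∅.
States satisfying AF AG (alarm → ¬moving): ∅.
There is a path from st0 along which AG (alarm → ¬moving) never holds.
st0 ∉ Sat(AF AG (alarm → ¬moving)).

Does not hold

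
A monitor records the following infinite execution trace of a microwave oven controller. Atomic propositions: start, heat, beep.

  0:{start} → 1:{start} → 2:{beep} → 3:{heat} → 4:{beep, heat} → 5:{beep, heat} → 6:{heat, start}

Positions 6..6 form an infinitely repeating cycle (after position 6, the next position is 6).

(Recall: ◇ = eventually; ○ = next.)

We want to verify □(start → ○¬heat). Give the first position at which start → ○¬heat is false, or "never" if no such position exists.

Check start → ○¬heat at each position in order: 0 ✓, 1 ✓, 2 ✓, 3 ✓, 4 ✓, 5 ✓.
At position 6 the labels are {heat, start} and the next position 6 has {heat, start}, so start → ○¬heat is false there. This is the first violation.

6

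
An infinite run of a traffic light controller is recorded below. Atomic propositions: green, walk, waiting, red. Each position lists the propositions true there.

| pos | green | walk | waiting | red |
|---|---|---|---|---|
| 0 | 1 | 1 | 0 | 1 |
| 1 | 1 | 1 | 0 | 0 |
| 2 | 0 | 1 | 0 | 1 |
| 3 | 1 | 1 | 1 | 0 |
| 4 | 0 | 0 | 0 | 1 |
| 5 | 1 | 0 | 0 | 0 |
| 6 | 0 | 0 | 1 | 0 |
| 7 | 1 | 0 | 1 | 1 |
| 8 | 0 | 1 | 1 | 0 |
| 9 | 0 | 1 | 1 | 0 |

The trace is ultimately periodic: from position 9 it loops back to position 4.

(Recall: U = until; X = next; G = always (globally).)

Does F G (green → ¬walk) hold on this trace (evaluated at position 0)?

G (green → ¬walk) holds at position 4, which is reachable from 0, so F G (green → ¬walk) holds.

Satisfied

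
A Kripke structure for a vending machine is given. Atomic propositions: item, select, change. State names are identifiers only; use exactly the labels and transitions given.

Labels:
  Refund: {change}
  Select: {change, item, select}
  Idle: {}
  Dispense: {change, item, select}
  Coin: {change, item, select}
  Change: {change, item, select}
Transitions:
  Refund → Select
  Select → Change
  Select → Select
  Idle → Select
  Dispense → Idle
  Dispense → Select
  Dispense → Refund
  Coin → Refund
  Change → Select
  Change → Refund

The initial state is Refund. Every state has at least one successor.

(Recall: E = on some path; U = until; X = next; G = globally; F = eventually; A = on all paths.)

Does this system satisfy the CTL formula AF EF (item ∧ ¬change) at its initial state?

States satisfying EF (item ∧ ¬change): ∅.
States satisfying AF EF (item ∧ ¬change): ∅.
There is a path from Refund along which EF (item ∧ ¬change) never holds.
Refund ∉ Sat(AF EF (item ∧ ¬change)).

No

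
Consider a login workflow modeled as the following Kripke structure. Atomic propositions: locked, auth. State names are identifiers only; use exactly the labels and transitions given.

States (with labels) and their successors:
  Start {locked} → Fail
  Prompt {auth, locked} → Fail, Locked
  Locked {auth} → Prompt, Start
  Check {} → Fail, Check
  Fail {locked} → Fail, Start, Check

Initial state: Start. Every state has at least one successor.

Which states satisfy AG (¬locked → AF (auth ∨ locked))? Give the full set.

none

States satisfying ¬locked → AF (auth ∨ locked): {Start, Prompt, Locked, Fail}.
States satisfying AG (¬locked → AF (auth ∨ locked)): ∅.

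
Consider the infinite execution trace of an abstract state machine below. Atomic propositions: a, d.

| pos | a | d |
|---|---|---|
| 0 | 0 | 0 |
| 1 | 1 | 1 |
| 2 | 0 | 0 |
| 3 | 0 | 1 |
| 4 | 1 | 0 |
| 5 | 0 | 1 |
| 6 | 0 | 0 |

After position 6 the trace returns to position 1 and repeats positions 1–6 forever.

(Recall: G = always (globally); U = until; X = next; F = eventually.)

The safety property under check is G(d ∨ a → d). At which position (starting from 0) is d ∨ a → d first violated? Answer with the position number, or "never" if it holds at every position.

Check d ∨ a → d at each position in order: 0 ✓, 1 ✓, 2 ✓, 3 ✓.
At position 4 the labels are {a}, so d ∨ a → d is false there. This is the first violation.

4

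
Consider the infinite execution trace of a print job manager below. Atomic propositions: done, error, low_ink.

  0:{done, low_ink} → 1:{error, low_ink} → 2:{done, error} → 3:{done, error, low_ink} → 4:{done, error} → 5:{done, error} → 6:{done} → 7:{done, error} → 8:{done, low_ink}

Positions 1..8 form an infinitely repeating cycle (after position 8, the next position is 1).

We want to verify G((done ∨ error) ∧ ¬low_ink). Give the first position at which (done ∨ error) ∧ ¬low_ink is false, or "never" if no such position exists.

0

At position 0 the labels are {done, low_ink}, so (done ∨ error) ∧ ¬low_ink is false there. This is the first violation.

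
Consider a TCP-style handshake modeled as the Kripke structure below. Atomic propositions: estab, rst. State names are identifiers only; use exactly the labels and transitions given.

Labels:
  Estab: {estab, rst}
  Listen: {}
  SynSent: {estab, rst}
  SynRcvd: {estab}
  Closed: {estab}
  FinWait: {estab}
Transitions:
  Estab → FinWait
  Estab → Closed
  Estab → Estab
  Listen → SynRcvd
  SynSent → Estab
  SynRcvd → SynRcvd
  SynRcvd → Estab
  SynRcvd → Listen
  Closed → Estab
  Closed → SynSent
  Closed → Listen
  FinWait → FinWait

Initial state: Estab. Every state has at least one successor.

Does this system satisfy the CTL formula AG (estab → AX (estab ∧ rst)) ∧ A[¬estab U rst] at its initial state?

Violated

States satisfying estab → AX (estab ∧ rst): {Listen, SynSent}.
States satisfying AG (estab → AX (estab ∧ rst)): ∅.
States satisfying ¬estab: {Listen}.
States satisfying rst: {Estab, SynSent}.
States satisfying A[¬estab U rst]: {Estab, SynSent}.
States satisfying AG (estab → AX (estab ∧ rst)) ∧ A[¬estab U rst]: ∅.
Estab ∉ Sat(AG (estab → AX (estab ∧ rst)) ∧ A[¬estab U rst]).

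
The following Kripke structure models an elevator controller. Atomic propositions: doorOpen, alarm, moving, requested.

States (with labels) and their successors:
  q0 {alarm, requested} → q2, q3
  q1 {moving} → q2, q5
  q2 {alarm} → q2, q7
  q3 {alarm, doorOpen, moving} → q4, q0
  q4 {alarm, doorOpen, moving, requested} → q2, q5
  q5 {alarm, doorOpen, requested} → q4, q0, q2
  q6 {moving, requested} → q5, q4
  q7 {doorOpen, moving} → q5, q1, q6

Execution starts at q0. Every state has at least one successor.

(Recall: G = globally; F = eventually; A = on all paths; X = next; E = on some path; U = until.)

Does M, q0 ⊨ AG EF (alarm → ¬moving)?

Yes

States satisfying EF (alarm → ¬moving): {q0, q1, q2, q3, q4, q5, q6, q7}.
States satisfying AG EF (alarm → ¬moving): {q0, q1, q2, q3, q4, q5, q6, q7}.
Every state reachable from q0 satisfies EF (alarm → ¬moving).
q0 ∈ Sat(AG EF (alarm → ¬moving)).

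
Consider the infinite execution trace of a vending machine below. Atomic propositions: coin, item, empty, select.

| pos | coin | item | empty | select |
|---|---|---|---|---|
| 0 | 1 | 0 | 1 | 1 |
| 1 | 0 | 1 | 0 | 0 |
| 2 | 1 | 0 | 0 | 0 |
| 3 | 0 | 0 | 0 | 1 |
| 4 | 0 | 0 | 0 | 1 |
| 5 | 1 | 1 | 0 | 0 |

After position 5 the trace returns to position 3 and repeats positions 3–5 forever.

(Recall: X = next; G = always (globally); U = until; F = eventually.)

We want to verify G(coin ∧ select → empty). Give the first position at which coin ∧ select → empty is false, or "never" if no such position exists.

never

coin ∧ select → empty holds at every position 0..5, and those are all the positions the trace ever visits, so the invariant G(coin ∧ select → empty) is never violated.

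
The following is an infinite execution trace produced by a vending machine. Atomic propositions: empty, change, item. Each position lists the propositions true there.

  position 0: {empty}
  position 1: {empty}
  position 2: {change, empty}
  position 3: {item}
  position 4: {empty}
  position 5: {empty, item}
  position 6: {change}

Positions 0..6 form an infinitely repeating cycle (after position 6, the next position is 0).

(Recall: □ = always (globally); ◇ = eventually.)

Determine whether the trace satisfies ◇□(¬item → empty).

□(¬item → empty) is false at every position 0..6, so it never becomes true and ◇□(¬item → empty) fails.

No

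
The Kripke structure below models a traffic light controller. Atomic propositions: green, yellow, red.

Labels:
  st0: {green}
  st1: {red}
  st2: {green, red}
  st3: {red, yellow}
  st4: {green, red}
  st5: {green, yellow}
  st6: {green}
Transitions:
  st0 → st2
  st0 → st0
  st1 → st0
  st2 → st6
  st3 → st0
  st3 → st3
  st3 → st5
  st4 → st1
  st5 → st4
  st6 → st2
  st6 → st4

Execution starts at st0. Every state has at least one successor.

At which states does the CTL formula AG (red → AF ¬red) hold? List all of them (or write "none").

{st0, st1, st2, st4, st5, st6}

States satisfying red → AF ¬red: {st0, st1, st2, st4, st5, st6}.
States satisfying AG (red → AF ¬red): {st0, st1, st2, st4, st5, st6}.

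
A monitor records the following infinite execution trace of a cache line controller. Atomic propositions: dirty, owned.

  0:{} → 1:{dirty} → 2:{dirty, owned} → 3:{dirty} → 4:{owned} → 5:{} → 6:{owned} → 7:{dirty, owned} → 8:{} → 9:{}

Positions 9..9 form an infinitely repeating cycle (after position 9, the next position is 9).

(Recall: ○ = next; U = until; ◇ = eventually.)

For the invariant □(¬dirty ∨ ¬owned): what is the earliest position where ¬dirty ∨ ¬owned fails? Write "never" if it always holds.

2

Check ¬dirty ∨ ¬owned at each position in order: 0 ✓, 1 ✓.
At position 2 the labels are {dirty, owned}, so ¬dirty ∨ ¬owned is false there. This is the first violation.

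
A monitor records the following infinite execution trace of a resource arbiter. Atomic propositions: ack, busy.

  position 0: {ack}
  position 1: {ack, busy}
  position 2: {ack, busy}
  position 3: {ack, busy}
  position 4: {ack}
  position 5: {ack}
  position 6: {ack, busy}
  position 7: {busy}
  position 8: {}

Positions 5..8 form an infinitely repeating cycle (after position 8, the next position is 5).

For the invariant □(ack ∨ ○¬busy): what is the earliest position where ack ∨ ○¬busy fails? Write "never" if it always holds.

never

ack ∨ ○¬busy holds at every position 0..8, and those are all the positions the trace ever visits, so the invariant □(ack ∨ ○¬busy) is never violated.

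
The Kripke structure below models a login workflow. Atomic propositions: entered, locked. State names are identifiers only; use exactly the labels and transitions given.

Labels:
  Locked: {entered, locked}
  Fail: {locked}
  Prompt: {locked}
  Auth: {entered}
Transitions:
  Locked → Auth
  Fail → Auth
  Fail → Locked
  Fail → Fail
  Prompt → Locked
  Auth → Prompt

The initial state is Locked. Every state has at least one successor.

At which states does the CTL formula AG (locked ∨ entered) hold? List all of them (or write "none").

{Locked, Fail, Prompt, Auth}

States satisfying locked ∨ entered: {Locked, Fail, Prompt, Auth}.
States satisfying AG (locked ∨ entered): {Locked, Fail, Prompt, Auth}.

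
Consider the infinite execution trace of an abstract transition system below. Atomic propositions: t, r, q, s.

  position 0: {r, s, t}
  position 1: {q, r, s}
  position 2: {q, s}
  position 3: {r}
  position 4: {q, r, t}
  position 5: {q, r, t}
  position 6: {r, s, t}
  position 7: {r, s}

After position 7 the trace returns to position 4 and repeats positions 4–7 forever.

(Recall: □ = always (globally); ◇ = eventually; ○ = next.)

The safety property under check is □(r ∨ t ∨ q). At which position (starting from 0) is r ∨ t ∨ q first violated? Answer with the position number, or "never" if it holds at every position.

r ∨ t ∨ q holds at every position 0..7, and those are all the positions the trace ever visits, so the invariant □(r ∨ t ∨ q) is never violated.

never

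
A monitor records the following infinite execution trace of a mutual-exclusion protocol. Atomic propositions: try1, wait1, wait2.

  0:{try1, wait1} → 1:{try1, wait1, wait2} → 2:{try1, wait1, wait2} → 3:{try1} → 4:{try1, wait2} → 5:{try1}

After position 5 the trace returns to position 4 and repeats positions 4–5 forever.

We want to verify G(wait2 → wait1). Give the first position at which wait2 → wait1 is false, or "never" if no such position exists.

4

Check wait2 → wait1 at each position in order: 0 ✓, 1 ✓, 2 ✓, 3 ✓.
At position 4 the labels are {try1, wait2}, so wait2 → wait1 is false there. This is the first violation.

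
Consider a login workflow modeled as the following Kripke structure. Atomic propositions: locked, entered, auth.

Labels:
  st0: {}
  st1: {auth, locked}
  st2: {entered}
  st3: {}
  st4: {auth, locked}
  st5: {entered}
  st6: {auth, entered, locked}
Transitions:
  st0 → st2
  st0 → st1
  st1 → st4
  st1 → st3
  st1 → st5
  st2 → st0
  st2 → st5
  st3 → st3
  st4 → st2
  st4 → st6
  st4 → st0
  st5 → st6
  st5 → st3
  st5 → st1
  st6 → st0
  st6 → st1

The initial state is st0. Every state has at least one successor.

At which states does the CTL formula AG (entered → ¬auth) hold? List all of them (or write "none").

{st3}

States satisfying entered → ¬auth: {st0, st1, st2, st3, st4, st5}.
States satisfying AG (entered → ¬auth): {st3}.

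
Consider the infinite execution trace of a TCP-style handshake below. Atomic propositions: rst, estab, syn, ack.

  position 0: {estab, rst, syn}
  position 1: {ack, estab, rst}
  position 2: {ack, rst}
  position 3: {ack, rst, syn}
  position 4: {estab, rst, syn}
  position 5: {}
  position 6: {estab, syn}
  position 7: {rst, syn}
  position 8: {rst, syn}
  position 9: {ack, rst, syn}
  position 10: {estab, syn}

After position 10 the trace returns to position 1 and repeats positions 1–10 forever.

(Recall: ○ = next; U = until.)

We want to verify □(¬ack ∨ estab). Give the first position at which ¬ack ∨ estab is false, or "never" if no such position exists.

Check ¬ack ∨ estab at each position in order: 0 ✓, 1 ✓.
At position 2 the labels are {ack, rst}, so ¬ack ∨ estab is false there. This is the first violation.

2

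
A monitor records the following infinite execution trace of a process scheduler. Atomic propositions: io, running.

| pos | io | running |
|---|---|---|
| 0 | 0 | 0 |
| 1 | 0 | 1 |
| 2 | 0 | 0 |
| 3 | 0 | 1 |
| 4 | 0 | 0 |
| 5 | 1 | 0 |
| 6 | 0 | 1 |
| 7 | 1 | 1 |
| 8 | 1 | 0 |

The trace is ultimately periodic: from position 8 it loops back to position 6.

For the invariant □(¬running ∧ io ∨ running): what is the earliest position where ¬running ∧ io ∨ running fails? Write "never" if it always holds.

At position 0 the labels are {}, so ¬running ∧ io ∨ running is false there. This is the first violation.

0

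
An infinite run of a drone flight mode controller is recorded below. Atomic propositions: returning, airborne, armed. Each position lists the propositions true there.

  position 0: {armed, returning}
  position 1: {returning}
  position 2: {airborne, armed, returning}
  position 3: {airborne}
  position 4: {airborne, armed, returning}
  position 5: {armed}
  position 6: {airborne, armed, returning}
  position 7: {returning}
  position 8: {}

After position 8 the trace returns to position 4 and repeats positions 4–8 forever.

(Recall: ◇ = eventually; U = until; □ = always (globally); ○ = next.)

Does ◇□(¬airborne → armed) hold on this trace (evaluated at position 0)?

□(¬airborne → armed) is false at every position 0..8, so it never becomes true and ◇□(¬airborne → armed) fails.

Does not hold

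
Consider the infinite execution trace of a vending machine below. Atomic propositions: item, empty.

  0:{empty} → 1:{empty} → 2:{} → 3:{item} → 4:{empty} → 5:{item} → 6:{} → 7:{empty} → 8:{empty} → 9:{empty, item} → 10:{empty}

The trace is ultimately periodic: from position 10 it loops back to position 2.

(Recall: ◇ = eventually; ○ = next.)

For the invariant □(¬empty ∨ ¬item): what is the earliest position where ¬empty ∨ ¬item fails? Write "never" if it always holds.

Check ¬empty ∨ ¬item at each position in order: 0 ✓, 1 ✓, 2 ✓, 3 ✓, 4 ✓, 5 ✓, 6 ✓, 7 ✓, 8 ✓.
At position 9 the labels are {empty, item}, so ¬empty ∨ ¬item is false there. This is the first violation.

9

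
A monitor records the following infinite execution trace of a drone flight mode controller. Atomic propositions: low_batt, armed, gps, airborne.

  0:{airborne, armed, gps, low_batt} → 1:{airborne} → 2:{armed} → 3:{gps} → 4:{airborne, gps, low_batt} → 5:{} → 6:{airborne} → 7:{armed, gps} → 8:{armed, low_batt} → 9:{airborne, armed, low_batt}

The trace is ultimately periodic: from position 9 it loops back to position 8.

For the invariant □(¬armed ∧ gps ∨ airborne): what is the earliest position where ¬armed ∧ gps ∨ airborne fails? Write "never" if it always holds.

Check ¬armed ∧ gps ∨ airborne at each position in order: 0 ✓, 1 ✓.
At position 2 the labels are {armed}, so ¬armed ∧ gps ∨ airborne is false there. This is the first violation.

2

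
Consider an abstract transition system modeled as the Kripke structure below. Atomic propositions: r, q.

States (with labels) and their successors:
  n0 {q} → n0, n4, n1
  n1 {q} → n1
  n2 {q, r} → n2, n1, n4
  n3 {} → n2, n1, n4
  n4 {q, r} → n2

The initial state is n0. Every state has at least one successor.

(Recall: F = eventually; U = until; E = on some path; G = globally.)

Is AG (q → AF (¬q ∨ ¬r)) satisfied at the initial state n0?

States satisfying q → AF (¬q ∨ ¬r): {n0, n1, n3}.
States satisfying AG (q → AF (¬q ∨ ¬r)): {n1}.
n2 is reachable from n0 and violates q → AF (¬q ∨ ¬r), so AG fails at n0.
n0 ∉ Sat(AG (q → AF (¬q ∨ ¬r))).

Does not hold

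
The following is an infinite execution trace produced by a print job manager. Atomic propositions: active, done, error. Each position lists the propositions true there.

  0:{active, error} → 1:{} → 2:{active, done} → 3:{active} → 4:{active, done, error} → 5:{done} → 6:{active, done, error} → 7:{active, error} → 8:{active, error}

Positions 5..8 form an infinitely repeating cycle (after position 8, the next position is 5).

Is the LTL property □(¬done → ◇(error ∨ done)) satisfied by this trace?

¬done → ◇(error ∨ done) holds at every position 0..8, and those are all positions ever visited, so □(¬done → ◇(error ∨ done)) holds.
Positions where ¬done holds: 0, 1, 3, 7, 8.
Check ◇(error ∨ done) at each: 0→ok, 1→ok, 3→ok, 7→ok, 8→ok.

Satisfied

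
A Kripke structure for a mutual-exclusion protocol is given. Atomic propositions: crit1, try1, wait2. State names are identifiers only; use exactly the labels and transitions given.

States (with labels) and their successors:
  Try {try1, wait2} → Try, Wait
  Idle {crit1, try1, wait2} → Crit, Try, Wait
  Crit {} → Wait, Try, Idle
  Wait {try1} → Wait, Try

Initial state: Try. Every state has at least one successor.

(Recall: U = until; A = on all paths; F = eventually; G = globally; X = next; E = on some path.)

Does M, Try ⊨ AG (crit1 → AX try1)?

Satisfied

States satisfying crit1 → AX try1: {Try, Crit, Wait}.
States satisfying AG (crit1 → AX try1): {Try, Wait}.
Every state reachable from Try satisfies crit1 → AX try1.
Try ∈ Sat(AG (crit1 → AX try1)).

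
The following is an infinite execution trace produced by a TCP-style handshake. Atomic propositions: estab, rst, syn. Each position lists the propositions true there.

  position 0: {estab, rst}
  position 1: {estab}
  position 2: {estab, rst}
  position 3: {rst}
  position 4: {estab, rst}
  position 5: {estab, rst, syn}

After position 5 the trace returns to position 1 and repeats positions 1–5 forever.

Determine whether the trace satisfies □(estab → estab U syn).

estab → estab U syn must hold at every position from 0 onward. It fails at position 0, so □(estab → estab U syn) is false.
Positions where estab holds: 0, 1, 2, 4, 5.
Check estab U syn at each: 0→fails, 1→fails, 2→fails, 4→ok, 5→ok.

Violated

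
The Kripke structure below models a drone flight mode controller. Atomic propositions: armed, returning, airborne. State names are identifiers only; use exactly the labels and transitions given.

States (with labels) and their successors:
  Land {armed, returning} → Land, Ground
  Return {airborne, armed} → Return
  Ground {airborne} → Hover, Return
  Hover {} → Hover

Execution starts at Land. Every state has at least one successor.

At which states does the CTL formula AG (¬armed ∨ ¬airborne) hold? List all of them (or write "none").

States satisfying ¬armed ∨ ¬airborne: {Land, Ground, Hover}.
States satisfying AG (¬armed ∨ ¬airborne): {Hover}.

{Hover}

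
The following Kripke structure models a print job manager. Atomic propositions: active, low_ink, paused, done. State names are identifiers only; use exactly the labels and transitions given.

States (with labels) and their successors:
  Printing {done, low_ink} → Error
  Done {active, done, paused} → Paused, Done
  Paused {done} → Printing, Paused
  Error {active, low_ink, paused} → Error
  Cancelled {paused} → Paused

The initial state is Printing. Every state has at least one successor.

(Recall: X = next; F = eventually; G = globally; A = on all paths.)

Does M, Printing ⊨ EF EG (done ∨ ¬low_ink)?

States satisfying EG (done ∨ ¬low_ink): {Done, Paused, Cancelled}.
States satisfying EF EG (done ∨ ¬low_ink): {Done, Paused, Cancelled}.
No suitable path/successor from Printing witnesses the formula.
Printing ∉ Sat(EF EG (done ∨ ¬low_ink)).

Does not hold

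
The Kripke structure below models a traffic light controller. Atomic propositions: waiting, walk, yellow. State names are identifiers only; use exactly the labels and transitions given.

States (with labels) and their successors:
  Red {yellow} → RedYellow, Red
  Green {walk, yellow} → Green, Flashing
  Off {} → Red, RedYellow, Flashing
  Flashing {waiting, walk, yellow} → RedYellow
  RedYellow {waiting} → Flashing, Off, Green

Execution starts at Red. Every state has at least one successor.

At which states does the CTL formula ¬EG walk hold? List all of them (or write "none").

{Red, Off, Flashing, RedYellow}

States satisfying walk: {Green, Flashing}.
States satisfying EG walk: {Green}.
States satisfying ¬EG walk: {Red, Off, Flashing, RedYellow}.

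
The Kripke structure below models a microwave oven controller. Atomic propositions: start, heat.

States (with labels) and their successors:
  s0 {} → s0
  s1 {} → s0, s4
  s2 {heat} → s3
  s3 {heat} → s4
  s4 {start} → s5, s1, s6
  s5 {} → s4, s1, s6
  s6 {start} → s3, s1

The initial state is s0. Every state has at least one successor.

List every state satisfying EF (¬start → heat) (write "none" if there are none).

{s1, s2, s3, s4, s5, s6}

States satisfying ¬start → heat: {s2, s3, s4, s6}.
States satisfying EF (¬start → heat): {s1, s2, s3, s4, s5, s6}.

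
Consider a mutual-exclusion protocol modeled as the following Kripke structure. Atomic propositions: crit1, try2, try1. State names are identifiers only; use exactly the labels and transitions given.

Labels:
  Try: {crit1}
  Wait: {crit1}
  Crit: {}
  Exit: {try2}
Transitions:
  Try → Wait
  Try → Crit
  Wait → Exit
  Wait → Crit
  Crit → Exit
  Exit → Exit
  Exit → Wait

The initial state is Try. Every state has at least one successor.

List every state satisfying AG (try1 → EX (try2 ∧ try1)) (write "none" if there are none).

{Try, Wait, Crit, Exit}

States satisfying try1 → EX (try2 ∧ try1): {Try, Wait, Crit, Exit}.
States satisfying AG (try1 → EX (try2 ∧ try1)): {Try, Wait, Crit, Exit}.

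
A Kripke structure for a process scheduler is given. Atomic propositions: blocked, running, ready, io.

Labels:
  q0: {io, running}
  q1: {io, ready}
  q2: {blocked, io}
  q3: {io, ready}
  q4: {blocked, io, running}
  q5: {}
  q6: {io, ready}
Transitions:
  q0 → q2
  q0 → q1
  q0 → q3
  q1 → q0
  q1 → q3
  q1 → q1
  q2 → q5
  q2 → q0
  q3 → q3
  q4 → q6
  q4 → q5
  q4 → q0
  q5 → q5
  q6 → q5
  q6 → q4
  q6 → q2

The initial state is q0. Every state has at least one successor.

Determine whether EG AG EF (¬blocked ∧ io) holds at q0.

Does not hold

States satisfying AG EF (¬blocked ∧ io): {q3}.
States satisfying EG AG EF (¬blocked ∧ io): {q3}.
No suitable path/successor from q0 witnesses the formula.
q0 ∉ Sat(EG AG EF (¬blocked ∧ io)).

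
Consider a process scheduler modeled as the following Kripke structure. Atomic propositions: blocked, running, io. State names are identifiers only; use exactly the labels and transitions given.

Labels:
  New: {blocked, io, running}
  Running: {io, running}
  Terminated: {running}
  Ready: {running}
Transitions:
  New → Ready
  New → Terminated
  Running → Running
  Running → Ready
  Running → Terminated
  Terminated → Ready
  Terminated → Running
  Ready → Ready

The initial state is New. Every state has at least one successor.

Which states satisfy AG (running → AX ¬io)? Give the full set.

States satisfying running → AX ¬io: {New, Ready}.
States satisfying AG (running → AX ¬io): {Ready}.

{Ready}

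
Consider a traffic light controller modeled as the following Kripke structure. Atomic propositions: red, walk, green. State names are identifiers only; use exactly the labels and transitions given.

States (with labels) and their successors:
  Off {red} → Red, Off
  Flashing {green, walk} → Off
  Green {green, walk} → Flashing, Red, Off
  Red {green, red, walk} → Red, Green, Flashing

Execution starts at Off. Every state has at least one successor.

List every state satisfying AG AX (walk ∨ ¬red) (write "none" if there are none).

none

States satisfying AX (walk ∨ ¬red): {Red}.
States satisfying AG AX (walk ∨ ¬red): ∅.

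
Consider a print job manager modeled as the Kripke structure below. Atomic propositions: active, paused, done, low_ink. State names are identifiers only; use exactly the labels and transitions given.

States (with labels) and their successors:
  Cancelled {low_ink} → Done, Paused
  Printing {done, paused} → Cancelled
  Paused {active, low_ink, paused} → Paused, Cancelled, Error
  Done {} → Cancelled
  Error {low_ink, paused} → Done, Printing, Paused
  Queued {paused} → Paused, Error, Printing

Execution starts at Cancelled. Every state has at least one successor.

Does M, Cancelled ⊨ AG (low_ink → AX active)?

States satisfying low_ink → AX active: {Printing, Done, Queued}.
States satisfying AG (low_ink → AX active): ∅.
Cancelled is reachable from Cancelled and violates low_ink → AX active, so AG fails at Cancelled.
Cancelled ∉ Sat(AG (low_ink → AX active)).

No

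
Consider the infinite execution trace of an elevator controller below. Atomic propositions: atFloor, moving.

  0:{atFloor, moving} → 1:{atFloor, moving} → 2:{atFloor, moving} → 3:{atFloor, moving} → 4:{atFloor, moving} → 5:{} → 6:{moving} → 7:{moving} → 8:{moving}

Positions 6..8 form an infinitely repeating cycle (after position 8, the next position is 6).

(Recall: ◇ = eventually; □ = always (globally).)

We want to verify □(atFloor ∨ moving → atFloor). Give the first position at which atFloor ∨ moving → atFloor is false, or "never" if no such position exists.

6

Check atFloor ∨ moving → atFloor at each position in order: 0 ✓, 1 ✓, 2 ✓, 3 ✓, 4 ✓, 5 ✓.
At position 6 the labels are {moving}, so atFloor ∨ moving → atFloor is false there. This is the first violation.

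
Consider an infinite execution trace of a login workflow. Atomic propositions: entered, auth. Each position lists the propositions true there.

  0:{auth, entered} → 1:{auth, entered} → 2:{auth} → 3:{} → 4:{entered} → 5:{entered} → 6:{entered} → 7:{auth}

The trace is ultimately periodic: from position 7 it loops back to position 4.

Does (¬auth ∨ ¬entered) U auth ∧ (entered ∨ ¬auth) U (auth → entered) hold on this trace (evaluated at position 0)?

Walking from position 0: auth first holds at position 0, and ¬auth ∨ ¬entered holds at every earlier position along the way, so (¬auth ∨ ¬entered) U auth holds.
Walking from position 0: auth → entered first holds at position 0, and entered ∨ ¬auth holds at every earlier position along the way, so (entered ∨ ¬auth) U (auth → entered) holds.
At position 0: (¬auth ∨ ¬entered) U auth is true; (entered ∨ ¬auth) U (auth → entered) is true; so (¬auth ∨ ¬entered) U auth ∧ (entered ∨ ¬auth) U (auth → entered) is true.

Yes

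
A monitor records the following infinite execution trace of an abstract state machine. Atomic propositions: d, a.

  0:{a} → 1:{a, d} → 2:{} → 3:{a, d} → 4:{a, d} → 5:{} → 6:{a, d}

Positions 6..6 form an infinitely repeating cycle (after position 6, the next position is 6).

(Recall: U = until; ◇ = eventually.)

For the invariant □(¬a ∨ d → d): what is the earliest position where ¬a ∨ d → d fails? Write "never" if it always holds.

2

Check ¬a ∨ d → d at each position in order: 0 ✓, 1 ✓.
At position 2 the labels are {}, so ¬a ∨ d → d is false there. This is the first violation.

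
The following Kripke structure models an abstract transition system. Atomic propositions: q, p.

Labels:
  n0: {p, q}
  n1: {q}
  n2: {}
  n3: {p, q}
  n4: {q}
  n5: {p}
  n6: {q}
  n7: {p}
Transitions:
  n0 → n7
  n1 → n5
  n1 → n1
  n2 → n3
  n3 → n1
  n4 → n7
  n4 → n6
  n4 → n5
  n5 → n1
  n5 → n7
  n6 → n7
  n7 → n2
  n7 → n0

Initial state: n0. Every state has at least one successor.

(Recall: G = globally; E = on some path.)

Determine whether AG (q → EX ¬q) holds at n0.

States satisfying q → EX ¬q: {n0, n1, n2, n4, n5, n6, n7}.
States satisfying AG (q → EX ¬q): ∅.
n3 is reachable from n0 and violates q → EX ¬q, so AG fails at n0.
n0 ∉ Sat(AG (q → EX ¬q)).

Does not hold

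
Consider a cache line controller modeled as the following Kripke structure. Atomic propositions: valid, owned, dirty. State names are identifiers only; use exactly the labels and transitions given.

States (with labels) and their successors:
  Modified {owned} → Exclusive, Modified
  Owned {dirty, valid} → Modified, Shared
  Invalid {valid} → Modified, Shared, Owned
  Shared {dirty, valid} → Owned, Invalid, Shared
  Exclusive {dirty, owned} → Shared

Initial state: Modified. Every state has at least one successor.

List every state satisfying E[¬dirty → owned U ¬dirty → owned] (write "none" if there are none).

{Modified, Owned, Shared, Exclusive}

States satisfying ¬dirty → owned: {Modified, Owned, Shared, Exclusive}.
States satisfying E[¬dirty → owned U ¬dirty → owned]: {Modified, Owned, Shared, Exclusive}.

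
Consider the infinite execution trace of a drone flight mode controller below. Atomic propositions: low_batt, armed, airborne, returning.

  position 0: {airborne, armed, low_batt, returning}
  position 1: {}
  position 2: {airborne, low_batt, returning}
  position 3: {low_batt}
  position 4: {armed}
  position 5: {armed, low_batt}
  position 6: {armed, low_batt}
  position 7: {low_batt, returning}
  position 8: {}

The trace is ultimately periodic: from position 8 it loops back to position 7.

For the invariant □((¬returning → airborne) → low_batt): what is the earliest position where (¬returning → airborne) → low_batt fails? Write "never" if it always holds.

never

(¬returning → airborne) → low_batt holds at every position 0..8, and those are all the positions the trace ever visits, so the invariant □((¬returning → airborne) → low_batt) is never violated.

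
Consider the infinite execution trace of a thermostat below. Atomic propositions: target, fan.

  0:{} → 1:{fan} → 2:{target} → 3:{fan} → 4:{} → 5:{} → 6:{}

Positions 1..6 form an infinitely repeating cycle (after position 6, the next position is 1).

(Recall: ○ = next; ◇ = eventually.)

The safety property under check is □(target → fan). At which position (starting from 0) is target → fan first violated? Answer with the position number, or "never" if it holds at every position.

2

Check target → fan at each position in order: 0 ✓, 1 ✓.
At position 2 the labels are {target}, so target → fan is false there. This is the first violation.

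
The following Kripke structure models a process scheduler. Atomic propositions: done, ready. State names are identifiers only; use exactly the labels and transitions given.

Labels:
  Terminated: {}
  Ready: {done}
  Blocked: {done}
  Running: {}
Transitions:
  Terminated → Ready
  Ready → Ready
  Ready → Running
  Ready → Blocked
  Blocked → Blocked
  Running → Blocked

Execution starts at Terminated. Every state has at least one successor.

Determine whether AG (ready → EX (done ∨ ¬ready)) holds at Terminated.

States satisfying ready → EX (done ∨ ¬ready): {Terminated, Ready, Blocked, Running}.
States satisfying AG (ready → EX (done ∨ ¬ready)): {Terminated, Ready, Blocked, Running}.
Every state reachable from Terminated satisfies ready → EX (done ∨ ¬ready).
Terminated ∈ Sat(AG (ready → EX (done ∨ ¬ready))).

Yes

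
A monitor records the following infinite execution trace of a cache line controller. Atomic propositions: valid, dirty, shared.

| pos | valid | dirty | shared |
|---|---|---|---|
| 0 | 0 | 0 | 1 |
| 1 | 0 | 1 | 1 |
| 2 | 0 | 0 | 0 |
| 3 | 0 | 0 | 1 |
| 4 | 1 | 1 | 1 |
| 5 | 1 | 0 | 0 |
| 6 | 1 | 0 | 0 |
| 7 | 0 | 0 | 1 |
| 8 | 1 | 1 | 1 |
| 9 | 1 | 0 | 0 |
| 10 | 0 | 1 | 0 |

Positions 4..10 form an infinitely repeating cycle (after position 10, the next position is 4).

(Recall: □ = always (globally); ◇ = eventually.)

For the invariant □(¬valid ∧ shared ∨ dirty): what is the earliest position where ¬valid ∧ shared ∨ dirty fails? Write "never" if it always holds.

2

Check ¬valid ∧ shared ∨ dirty at each position in order: 0 ✓, 1 ✓.
At position 2 the labels are {}, so ¬valid ∧ shared ∨ dirty is false there. This is the first violation.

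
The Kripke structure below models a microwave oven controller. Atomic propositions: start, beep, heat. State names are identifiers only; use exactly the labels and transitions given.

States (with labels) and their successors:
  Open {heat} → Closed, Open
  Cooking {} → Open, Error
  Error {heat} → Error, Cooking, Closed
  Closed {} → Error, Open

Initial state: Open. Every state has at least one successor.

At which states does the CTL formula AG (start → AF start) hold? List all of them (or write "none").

{Open, Cooking, Error, Closed}

States satisfying start → AF start: {Open, Cooking, Error, Closed}.
States satisfying AG (start → AF start): {Open, Cooking, Error, Closed}.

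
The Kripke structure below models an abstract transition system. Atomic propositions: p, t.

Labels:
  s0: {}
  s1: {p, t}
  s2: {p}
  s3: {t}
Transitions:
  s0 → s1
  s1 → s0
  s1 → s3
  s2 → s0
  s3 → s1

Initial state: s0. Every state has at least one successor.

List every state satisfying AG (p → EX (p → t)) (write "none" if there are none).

{s0, s1, s2, s3}

States satisfying p → EX (p → t): {s0, s1, s2, s3}.
States satisfying AG (p → EX (p → t)): {s0, s1, s2, s3}.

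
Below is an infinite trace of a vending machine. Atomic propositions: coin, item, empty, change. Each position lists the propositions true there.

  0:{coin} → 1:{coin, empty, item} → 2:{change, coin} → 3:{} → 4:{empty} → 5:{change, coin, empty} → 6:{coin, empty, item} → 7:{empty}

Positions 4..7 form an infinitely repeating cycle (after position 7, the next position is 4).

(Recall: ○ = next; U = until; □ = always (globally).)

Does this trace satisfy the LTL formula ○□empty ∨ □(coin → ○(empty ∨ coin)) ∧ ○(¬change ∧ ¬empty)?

The position after 0 is 1; □empty is false there.
At position 0: ○□empty is false; □(coin → ○(empty ∨ coin)) ∧ ○(¬change ∧ ¬empty) is false; so ○□empty ∨ □(coin → ○(empty ∨ coin)) ∧ ○(¬change ∧ ¬empty) is false.

No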